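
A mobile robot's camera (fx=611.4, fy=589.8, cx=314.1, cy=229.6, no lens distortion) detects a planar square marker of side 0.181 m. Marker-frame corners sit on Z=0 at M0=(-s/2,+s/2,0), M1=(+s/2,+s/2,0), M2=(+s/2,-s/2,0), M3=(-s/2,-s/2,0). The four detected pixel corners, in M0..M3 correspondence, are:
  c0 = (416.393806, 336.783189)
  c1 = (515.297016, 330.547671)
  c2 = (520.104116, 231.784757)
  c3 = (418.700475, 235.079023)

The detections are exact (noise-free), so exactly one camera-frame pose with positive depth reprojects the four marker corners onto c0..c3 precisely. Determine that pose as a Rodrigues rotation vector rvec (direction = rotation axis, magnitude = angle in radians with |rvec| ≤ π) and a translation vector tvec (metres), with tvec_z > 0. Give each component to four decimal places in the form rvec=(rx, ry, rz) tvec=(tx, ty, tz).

rvec=(0.1493, -0.1784, -0.0174) tvec=(0.2621, 0.0961, 1.0387)

Intrinsics K: fx=611.4, fy=589.8, cx=314.1, cy=229.6
Marker side s = 0.181 m; corners in marker frame (Z=0):
  M0 = (-0.0905, +0.0905, 0)
  M1 = (+0.0905, +0.0905, 0)
  M2 = (+0.0905, -0.0905, 0)
  M3 = (-0.0905, -0.0905, 0)
Detected image corners:
  c0 = (416.393806, 336.783189) px
  c1 = (515.297016, 330.547671) px
  c2 = (520.104116, 231.784757) px
  c3 = (418.700475, 235.079023) px
Planar DLT: solve 8×8 A·h = b for H (H[2,2]=1):
  H  [+632.25539 +47.55023 +468.36642]
  H  [+21.47826 +594.46462 +284.16505]
  H  [+0.16896 +0.14393 +1.00000]
B = K⁻¹H; ‖b₁‖=0.962706, ‖b₂‖=0.962706; λ = 2/(‖b₁‖+‖b₂‖) = 1.038739, sign → tz>0 ⇒ λ=+1.038739
r₁ = λ·B[:,0] = (+0.98401,-0.03050,+0.17551); r₂ = λ·B[:,1] = (+0.00398,+0.98875,+0.14951)
r₃ = r₁×r₂ = (-0.17809,-0.14642,+0.97306); SVD([r₁ r₂ r₃]) → R = UVᵀ:
  R  [+0.98401 +0.00398 -0.17809]
  R  [-0.03050 +0.98875 -0.14642]
  R  [+0.17551 +0.14951 +0.97306]
t = (+0.26209, +0.09610, +1.03874) m
tr R = 2.945816; θ = arccos((tr R − 1)/2) = 0.233303 rad = 13.367°
axis k = ((R−Rᵀ)₃₂, (R−Rᵀ)₁₃, (R−Rᵀ)₂₁) / (2 sinθ) = (+0.640011, -0.764740, -0.074554)
rvec = θ·k = (+0.149317, -0.178416, -0.017394)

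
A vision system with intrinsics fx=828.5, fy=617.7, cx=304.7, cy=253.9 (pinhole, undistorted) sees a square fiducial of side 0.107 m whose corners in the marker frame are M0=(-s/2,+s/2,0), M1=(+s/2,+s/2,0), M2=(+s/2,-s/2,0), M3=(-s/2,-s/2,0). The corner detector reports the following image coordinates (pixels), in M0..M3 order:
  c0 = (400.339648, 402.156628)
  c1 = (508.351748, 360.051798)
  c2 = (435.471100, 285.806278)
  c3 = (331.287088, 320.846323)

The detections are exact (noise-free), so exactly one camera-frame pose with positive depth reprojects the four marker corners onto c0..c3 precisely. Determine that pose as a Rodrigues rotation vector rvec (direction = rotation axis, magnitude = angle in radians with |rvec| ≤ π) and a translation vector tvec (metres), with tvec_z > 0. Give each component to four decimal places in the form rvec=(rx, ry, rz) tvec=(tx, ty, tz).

Intrinsics K: fx=828.5, fy=617.7, cx=304.7, cy=253.9
Marker side s = 0.107 m; corners in marker frame (Z=0):
  M0 = (-0.0535, +0.0535, 0)
  M1 = (+0.0535, +0.0535, 0)
  M2 = (+0.0535, -0.0535, 0)
  M3 = (-0.0535, -0.0535, 0)
Detected image corners:
  c0 = (400.339648, 402.156628) px
  c1 = (508.351748, 360.051798) px
  c2 = (435.471100, 285.806278) px
  c3 = (331.287088, 320.846323) px
Planar DLT: solve 8×8 A·h = b for H (H[2,2]=1):
  H  [+1205.32641 +379.07628 +419.02507]
  H  [-184.11755 +493.42771 +340.27318]
  H  [+0.51188 -0.67959 +1.00000]
B = K⁻¹H; ‖b₁‖=1.457661, ‖b₂‖=1.457661; λ = 2/(‖b₁‖+‖b₂‖) = 0.686031, sign → tz>0 ⇒ λ=+0.686031
r₁ = λ·B[:,0] = (+0.86891,-0.34883,+0.35116); r₂ = λ·B[:,1] = (+0.48535,+0.73965,-0.46622)
r₃ = r₁×r₂ = (-0.09711,+0.57554,+0.81199); SVD([r₁ r₂ r₃]) → R = UVᵀ:
  R  [+0.86891 +0.48535 -0.09711]
  R  [-0.34883 +0.73965 +0.57554]
  R  [+0.35116 -0.46622 +0.81199]
t = (+0.09467, +0.09593, +0.68603) m
tr R = 2.420544; θ = arccos((tr R − 1)/2) = 0.780912 rad = 44.743°
axis k = ((R−Rᵀ)₃₂, (R−Rᵀ)₁₃, (R−Rᵀ)₂₁) / (2 sinθ) = (-0.739959, -0.318407, -0.592518)
rvec = θ·k = (-0.577843, -0.248648, -0.462704)

rvec=(-0.5778, -0.2486, -0.4627) tvec=(0.0947, 0.0959, 0.6860)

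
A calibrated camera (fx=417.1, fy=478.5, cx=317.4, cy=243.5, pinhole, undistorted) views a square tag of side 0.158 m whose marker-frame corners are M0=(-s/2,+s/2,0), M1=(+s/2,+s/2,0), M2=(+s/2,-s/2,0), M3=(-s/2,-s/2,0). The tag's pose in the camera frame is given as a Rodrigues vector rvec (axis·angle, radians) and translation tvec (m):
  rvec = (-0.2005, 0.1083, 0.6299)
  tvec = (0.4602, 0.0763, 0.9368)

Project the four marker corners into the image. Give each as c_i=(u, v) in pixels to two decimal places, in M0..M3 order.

Intrinsics K: fx=417.1, fy=478.5, cx=317.4, cy=243.5
Marker side s = 0.158 m; corners in marker frame (Z=0):
  M0 = (-0.0790, +0.0790, 0)
  M1 = (+0.0790, +0.0790, 0)
  M2 = (+0.0790, -0.0790, 0)
  M3 = (-0.0790, -0.0790, 0)
rvec = (-0.2005, 0.1083, 0.6299), |rvec| = θ = 0.66985 rad = 38.380°
Rodrigues: sinθ=0.62087, 1−cosθ=0.21609; R = I + sinθ·[k]× + (1−cosθ)·[k]×²:
    [+0.80327 -0.59430 +0.03956]
    [+0.57338 +0.78956 +0.21869]
    [-0.16120 -0.15299 +0.97499]
t = (0.4602, 0.0763, 0.9368) m
M0: Pc = R·M0+t = (+0.34979, +0.09338, +0.93745); u = 417.1·(+0.34979)/0.93745 + 317.4 = 473.0333, v = 478.5·(+0.09338)/0.93745 + 243.5 = 291.1628
M1: Pc = R·M1+t = (+0.47671, +0.18397, +0.91198); u = 417.1·(+0.47671)/0.91198 + 317.4 = 535.4262, v = 478.5·(+0.18397)/0.91198 + 243.5 = 340.0273
M2: Pc = R·M2+t = (+0.57061, +0.05922, +0.93615); u = 417.1·(+0.57061)/0.93615 + 317.4 = 571.6331, v = 478.5·(+0.05922)/0.93615 + 243.5 = 273.7704
M3: Pc = R·M3+t = (+0.44369, -0.03137, +0.96162); u = 417.1·(+0.44369)/0.96162 + 317.4 = 509.8495, v = 478.5·(-0.03137)/0.96162 + 243.5 = 227.8891

c0=(473.03, 291.16) c1=(535.43, 340.03) c2=(571.63, 273.77) c3=(509.85, 227.89)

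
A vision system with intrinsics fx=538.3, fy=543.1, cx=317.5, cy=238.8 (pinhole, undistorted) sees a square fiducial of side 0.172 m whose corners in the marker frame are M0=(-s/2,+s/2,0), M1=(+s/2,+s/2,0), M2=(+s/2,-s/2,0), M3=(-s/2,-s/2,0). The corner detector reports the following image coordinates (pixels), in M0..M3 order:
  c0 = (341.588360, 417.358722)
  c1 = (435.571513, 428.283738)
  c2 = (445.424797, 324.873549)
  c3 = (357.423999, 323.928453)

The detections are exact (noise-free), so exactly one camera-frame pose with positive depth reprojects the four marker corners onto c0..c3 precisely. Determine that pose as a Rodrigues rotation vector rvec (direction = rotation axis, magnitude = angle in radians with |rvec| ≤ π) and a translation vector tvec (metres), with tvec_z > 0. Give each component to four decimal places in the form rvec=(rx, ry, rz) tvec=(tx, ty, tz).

Intrinsics K: fx=538.3, fy=543.1, cx=317.5, cy=238.8
Marker side s = 0.172 m; corners in marker frame (Z=0):
  M0 = (-0.0860, +0.0860, 0)
  M1 = (+0.0860, +0.0860, 0)
  M2 = (+0.0860, -0.0860, 0)
  M3 = (-0.0860, -0.0860, 0)
Detected image corners:
  c0 = (341.588360, 417.358722) px
  c1 = (435.571513, 428.283738) px
  c2 = (445.424797, 324.873549) px
  c3 = (357.423999, 323.928453) px
Planar DLT: solve 8×8 A·h = b for H (H[2,2]=1):
  H  [+306.45647 -257.82454 +393.05930]
  H  [-176.50621 +398.37455 +371.51451]
  H  [-0.56171 -0.46154 +1.00000]
B = K⁻¹H; ‖b₁‖=1.064286, ‖b₂‖=1.064286; λ = 2/(‖b₁‖+‖b₂‖) = 0.939597, sign → tz>0 ⇒ λ=+0.939597
r₁ = λ·B[:,0] = (+0.84621,-0.07330,-0.52778); r₂ = λ·B[:,1] = (-0.19425,+0.87989,-0.43366)
r₃ = r₁×r₂ = (+0.49618,+0.46949,+0.73034); SVD([r₁ r₂ r₃]) → R = UVᵀ:
  R  [+0.84621 -0.19425 +0.49618]
  R  [-0.07330 +0.87989 +0.46949]
  R  [-0.52778 -0.43366 +0.73034]
t = (+0.13189, +0.22960, +0.93960) m
tr R = 2.456438; θ = arccos((tr R − 1)/2) = 0.755077 rad = 43.263°
axis k = ((R−Rᵀ)₃₂, (R−Rᵀ)₁₃, (R−Rᵀ)₂₁) / (2 sinθ) = (-0.658898, +0.747039, +0.088239)
rvec = θ·k = (-0.497519, +0.564072, +0.066627)

rvec=(-0.4975, 0.5641, 0.0666) tvec=(0.1319, 0.2296, 0.9396)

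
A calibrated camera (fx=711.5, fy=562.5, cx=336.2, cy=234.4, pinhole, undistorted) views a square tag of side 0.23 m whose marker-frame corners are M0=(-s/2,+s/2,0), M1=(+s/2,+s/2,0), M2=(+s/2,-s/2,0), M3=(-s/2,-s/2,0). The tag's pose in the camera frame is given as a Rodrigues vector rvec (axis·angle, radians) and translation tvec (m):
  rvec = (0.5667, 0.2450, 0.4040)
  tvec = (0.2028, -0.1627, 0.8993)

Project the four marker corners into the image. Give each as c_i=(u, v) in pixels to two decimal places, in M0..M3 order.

c0=(383.77, 162.86) c1=(538.80, 220.01) c2=(630.96, 96.67) c3=(449.36, 34.58)

Intrinsics K: fx=711.5, fy=562.5, cx=336.2, cy=234.4
Marker side s = 0.23 m; corners in marker frame (Z=0):
  M0 = (-0.1150, +0.1150, 0)
  M1 = (+0.1150, +0.1150, 0)
  M2 = (+0.1150, -0.1150, 0)
  M3 = (-0.1150, -0.1150, 0)
rvec = (0.5667, 0.2450, 0.4040), |rvec| = θ = 0.73783 rad = 42.274°
Rodrigues: sinθ=0.67268, 1−cosθ=0.26007; R = I + sinθ·[k]× + (1−cosθ)·[k]×²:
    [+0.89335 -0.30200 +0.33274]
    [+0.43466 +0.76861 -0.46938]
    [-0.11399 +0.56395 +0.81790]
t = (0.2028, -0.1627, 0.8993) m
M0: Pc = R·M0+t = (+0.06533, -0.12430, +0.97726); u = 711.5·(+0.06533)/0.97726 + 336.2 = 383.7669, v = 562.5·(-0.12430)/0.97726 + 234.4 = 162.8570
M1: Pc = R·M1+t = (+0.27081, -0.02432, +0.95104); u = 711.5·(+0.27081)/0.95104 + 336.2 = 538.7962, v = 562.5·(-0.02432)/0.95104 + 234.4 = 220.0131
M2: Pc = R·M2+t = (+0.34027, -0.20110, +0.82134); u = 711.5·(+0.34027)/0.82134 + 336.2 = 630.9623, v = 562.5·(-0.20110)/0.82134 + 234.4 = 96.6719
M3: Pc = R·M3+t = (+0.13479, -0.30108, +0.84756); u = 711.5·(+0.13479)/0.84756 + 336.2 = 449.3565, v = 562.5·(-0.30108)/0.84756 + 234.4 = 34.5842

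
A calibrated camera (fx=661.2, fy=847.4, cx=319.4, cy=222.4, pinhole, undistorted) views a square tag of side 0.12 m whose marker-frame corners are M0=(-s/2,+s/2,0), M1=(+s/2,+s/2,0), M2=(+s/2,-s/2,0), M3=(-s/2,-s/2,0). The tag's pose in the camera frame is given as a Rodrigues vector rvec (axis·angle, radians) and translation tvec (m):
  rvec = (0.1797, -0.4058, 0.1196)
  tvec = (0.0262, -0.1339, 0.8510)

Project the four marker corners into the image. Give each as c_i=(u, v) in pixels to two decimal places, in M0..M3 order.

Intrinsics K: fx=661.2, fy=847.4, cx=319.4, cy=222.4
Marker side s = 0.12 m; corners in marker frame (Z=0):
  M0 = (-0.0600, +0.0600, 0)
  M1 = (+0.0600, +0.0600, 0)
  M2 = (+0.0600, -0.0600, 0)
  M3 = (-0.0600, -0.0600, 0)
rvec = (0.1797, -0.4058, 0.1196), |rvec| = θ = 0.45964 rad = 26.335°
Rodrigues: sinθ=0.44363, 1−cosθ=0.10379; R = I + sinθ·[k]× + (1−cosθ)·[k]×²:
    [+0.91208 -0.15126 -0.38110]
    [+0.07961 +0.97711 -0.19728]
    [+0.40222 +0.14960 +0.90324]
t = (0.0262, -0.1339, 0.8510) m
M0: Pc = R·M0+t = (-0.03760, -0.08005, +0.83584); u = 661.2·(-0.03760)/0.83584 + 319.4 = 289.6563, v = 847.4·(-0.08005)/0.83584 + 222.4 = 141.2431
M1: Pc = R·M1+t = (+0.07185, -0.07050, +0.88411); u = 661.2·(+0.07185)/0.88411 + 319.4 = 373.1339, v = 847.4·(-0.07050)/0.88411 + 222.4 = 154.8302
M2: Pc = R·M2+t = (+0.09000, -0.18775, +0.86616); u = 661.2·(+0.09000)/0.86616 + 319.4 = 388.1034, v = 847.4·(-0.18775)/0.86616 + 222.4 = 38.7159
M3: Pc = R·M3+t = (-0.01945, -0.19730, +0.81789); u = 661.2·(-0.01945)/0.81789 + 319.4 = 303.6769, v = 847.4·(-0.19730)/0.81789 + 222.4 = 17.9783

c0=(289.66, 141.24) c1=(373.13, 154.83) c2=(388.10, 38.72) c3=(303.68, 17.98)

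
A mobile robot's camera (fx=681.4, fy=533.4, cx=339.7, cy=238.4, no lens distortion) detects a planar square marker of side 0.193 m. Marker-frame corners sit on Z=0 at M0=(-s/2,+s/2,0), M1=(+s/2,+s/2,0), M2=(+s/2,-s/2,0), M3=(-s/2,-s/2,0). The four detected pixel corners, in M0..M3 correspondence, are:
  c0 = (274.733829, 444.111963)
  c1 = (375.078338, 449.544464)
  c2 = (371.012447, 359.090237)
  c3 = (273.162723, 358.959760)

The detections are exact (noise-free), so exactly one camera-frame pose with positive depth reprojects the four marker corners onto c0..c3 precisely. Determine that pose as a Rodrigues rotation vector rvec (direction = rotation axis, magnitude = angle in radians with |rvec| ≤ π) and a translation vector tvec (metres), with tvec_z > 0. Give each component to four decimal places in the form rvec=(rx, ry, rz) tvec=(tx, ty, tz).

rvec=(-0.1406, 0.3904, -0.0579) tvec=(-0.0315, 0.3731, 1.2136)

Intrinsics K: fx=681.4, fy=533.4, cx=339.7, cy=238.4
Marker side s = 0.193 m; corners in marker frame (Z=0):
  M0 = (-0.0965, +0.0965, 0)
  M1 = (+0.0965, +0.0965, 0)
  M2 = (+0.0965, -0.0965, 0)
  M3 = (-0.0965, -0.0965, 0)
Detected image corners:
  c0 = (274.733829, 444.111963) px
  c1 = (375.078338, 449.544464) px
  c2 = (371.012447, 359.090237) px
  c3 = (273.162723, 358.959760) px
Planar DLT: solve 8×8 A·h = b for H (H[2,2]=1):
  H  [+413.41258 -24.94316 +322.00271]
  H  [-110.26316 +405.51249 +402.36975]
  H  [-0.30902 -0.12165 +1.00000]
B = K⁻¹H; ‖b₁‖=0.823997, ‖b₂‖=0.823997; λ = 2/(‖b₁‖+‖b₂‖) = 1.213597, sign → tz>0 ⇒ λ=+1.213597
r₁ = λ·B[:,0] = (+0.92327,-0.08325,-0.37503); r₂ = λ·B[:,1] = (+0.02918,+0.98861,-0.14764)
r₃ = r₁×r₂ = (+0.38305,+0.12537,+0.91518); SVD([r₁ r₂ r₃]) → R = UVᵀ:
  R  [+0.92327 +0.02918 +0.38305]
  R  [-0.08325 +0.98861 +0.12537]
  R  [-0.37503 -0.14764 +0.91518]
t = (-0.03152, +0.37307, +1.21360) m
tr R = 2.827059; θ = arccos((tr R − 1)/2) = 0.418919 rad = 24.002°
axis k = ((R−Rᵀ)₃₂, (R−Rᵀ)₁₃, (R−Rᵀ)₂₁) / (2 sinθ) = (-0.335571, +0.931823, -0.138199)
rvec = θ·k = (-0.140577, +0.390358, -0.057894)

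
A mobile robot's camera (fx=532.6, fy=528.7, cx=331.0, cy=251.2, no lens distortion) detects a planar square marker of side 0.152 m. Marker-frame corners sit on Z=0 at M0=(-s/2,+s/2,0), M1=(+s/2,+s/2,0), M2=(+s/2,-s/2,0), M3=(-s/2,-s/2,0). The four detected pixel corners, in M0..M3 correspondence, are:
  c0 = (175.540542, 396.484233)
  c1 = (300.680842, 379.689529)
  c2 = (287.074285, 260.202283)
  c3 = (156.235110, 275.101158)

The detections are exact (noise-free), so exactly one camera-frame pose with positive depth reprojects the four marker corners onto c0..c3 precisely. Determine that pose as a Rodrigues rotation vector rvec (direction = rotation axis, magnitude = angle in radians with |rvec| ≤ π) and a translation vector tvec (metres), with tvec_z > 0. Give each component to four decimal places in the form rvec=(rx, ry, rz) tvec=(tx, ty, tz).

Intrinsics K: fx=532.6, fy=528.7, cx=331.0, cy=251.2
Marker side s = 0.152 m; corners in marker frame (Z=0):
  M0 = (-0.0760, +0.0760, 0)
  M1 = (+0.0760, +0.0760, 0)
  M2 = (+0.0760, -0.0760, 0)
  M3 = (-0.0760, -0.0760, 0)
Detected image corners:
  c0 = (175.540542, 396.484233) px
  c1 = (300.680842, 379.689529) px
  c2 = (287.074285, 260.202283) px
  c3 = (156.235110, 275.101158) px
Planar DLT: solve 8×8 A·h = b for H (H[2,2]=1):
  H  [+873.77037 +171.27426 +230.73429]
  H  [-58.56825 +882.42370 +329.04355]
  H  [+0.13974 +0.27497 +1.00000]
B = K⁻¹H; ‖b₁‖=1.570029, ‖b₂‖=1.570029; λ = 2/(‖b₁‖+‖b₂‖) = 0.636931, sign → tz>0 ⇒ λ=+0.636931
r₁ = λ·B[:,0] = (+0.98962,-0.11285,+0.08901); r₂ = λ·B[:,1] = (+0.09598,+0.97985,+0.17514)
r₃ = r₁×r₂ = (-0.10698,-0.16477,+0.98051); SVD([r₁ r₂ r₃]) → R = UVᵀ:
  R  [+0.98962 +0.09598 -0.10698]
  R  [-0.11285 +0.97985 -0.16477]
  R  [+0.08901 +0.17514 +0.98051]
t = (-0.11991, +0.09378, +0.63693) m
tr R = 2.949985; θ = arccos((tr R − 1)/2) = 0.224108 rad = 12.840°
axis k = ((R−Rᵀ)₃₂, (R−Rᵀ)₁₃, (R−Rᵀ)₂₁) / (2 sinθ) = (+0.764744, -0.440932, -0.469835)
rvec = θ·k = (+0.171386, -0.098817, -0.105294)

rvec=(0.1714, -0.0988, -0.1053) tvec=(-0.1199, 0.0938, 0.6369)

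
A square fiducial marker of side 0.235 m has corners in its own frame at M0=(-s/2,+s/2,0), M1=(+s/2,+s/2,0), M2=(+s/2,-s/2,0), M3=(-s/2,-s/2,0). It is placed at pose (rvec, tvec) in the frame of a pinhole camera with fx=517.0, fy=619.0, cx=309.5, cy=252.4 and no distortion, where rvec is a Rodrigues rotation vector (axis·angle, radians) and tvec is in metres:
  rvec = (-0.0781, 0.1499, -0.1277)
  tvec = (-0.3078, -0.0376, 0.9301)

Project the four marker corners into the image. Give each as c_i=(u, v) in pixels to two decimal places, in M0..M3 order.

c0=(83.87, 314.62) c1=(207.38, 295.59) c2=(193.73, 138.87) c3=(73.35, 163.02)

Intrinsics K: fx=517.0, fy=619.0, cx=309.5, cy=252.4
Marker side s = 0.235 m; corners in marker frame (Z=0):
  M0 = (-0.1175, +0.1175, 0)
  M1 = (+0.1175, +0.1175, 0)
  M2 = (+0.1175, -0.1175, 0)
  M3 = (-0.1175, -0.1175, 0)
rvec = (-0.0781, 0.1499, -0.1277), |rvec| = θ = 0.21184 rad = 12.138°
Rodrigues: sinθ=0.21026, 1−cosθ=0.02235; R = I + sinθ·[k]× + (1−cosθ)·[k]×²:
    [+0.98068 +0.12092 +0.15375]
    [-0.13258 +0.98884 +0.06798]
    [-0.14381 -0.08705 +0.98577]
t = (-0.3078, -0.0376, 0.9301) m
M0: Pc = R·M0+t = (-0.40882, +0.09417, +0.93677); u = 517.0·(-0.40882)/0.93677 + 309.5 = 83.8720, v = 619.0·(+0.09417)/0.93677 + 252.4 = 314.6235
M1: Pc = R·M1+t = (-0.17836, +0.06301, +0.90297); u = 517.0·(-0.17836)/0.90297 + 309.5 = 207.3782, v = 619.0·(+0.06301)/0.90297 + 252.4 = 295.5945
M2: Pc = R·M2+t = (-0.20678, -0.16937, +0.92343); u = 517.0·(-0.20678)/0.92343 + 309.5 = 193.7319, v = 619.0·(-0.16937)/0.92343 + 252.4 = 138.8691
M3: Pc = R·M3+t = (-0.43724, -0.13821, +0.95723); u = 517.0·(-0.43724)/0.95723 + 309.5 = 73.3470, v = 619.0·(-0.13821)/0.95723 + 252.4 = 163.0248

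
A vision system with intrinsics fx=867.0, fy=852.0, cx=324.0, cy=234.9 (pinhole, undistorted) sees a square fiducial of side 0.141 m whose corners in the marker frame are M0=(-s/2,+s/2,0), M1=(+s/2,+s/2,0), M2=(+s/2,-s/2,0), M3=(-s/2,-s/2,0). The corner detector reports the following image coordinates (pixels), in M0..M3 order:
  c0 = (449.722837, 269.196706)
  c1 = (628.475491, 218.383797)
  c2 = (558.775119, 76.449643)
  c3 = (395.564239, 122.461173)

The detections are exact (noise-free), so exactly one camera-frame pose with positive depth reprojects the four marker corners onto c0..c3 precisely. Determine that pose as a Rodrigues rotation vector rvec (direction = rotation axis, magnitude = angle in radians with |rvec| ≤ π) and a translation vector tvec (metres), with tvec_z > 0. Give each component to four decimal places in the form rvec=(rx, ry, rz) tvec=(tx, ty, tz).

rvec=(-0.4620, 0.0533, -0.2784) tvec=(0.1448, -0.0537, 0.6866)

Intrinsics K: fx=867.0, fy=852.0, cx=324.0, cy=234.9
Marker side s = 0.141 m; corners in marker frame (Z=0):
  M0 = (-0.0705, +0.0705, 0)
  M1 = (+0.0705, +0.0705, 0)
  M2 = (+0.0705, -0.0705, 0)
  M3 = (-0.0705, -0.0705, 0)
Detected image corners:
  c0 = (449.722837, 269.196706) px
  c1 = (628.475491, 218.383797) px
  c2 = (558.775119, 76.449643) px
  c3 = (395.564239, 122.461173) px
Planar DLT: solve 8×8 A·h = b for H (H[2,2]=1):
  H  [+1219.03127 +108.47748 +506.81908]
  H  [-339.55349 +911.89996 +168.28058]
  H  [+0.01756 -0.65102 +1.00000]
B = K⁻¹H; ‖b₁‖=1.456551, ‖b₂‖=1.456551; λ = 2/(‖b₁‖+‖b₂‖) = 0.686553, sign → tz>0 ⇒ λ=+0.686553
r₁ = λ·B[:,0] = (+0.96081,-0.27694,+0.01206); r₂ = λ·B[:,1] = (+0.25293,+0.85805,-0.44696)
r₃ = r₁×r₂ = (+0.11344,+0.43250,+0.89447); SVD([r₁ r₂ r₃]) → R = UVᵀ:
  R  [+0.96081 +0.25293 +0.11344]
  R  [-0.27694 +0.85805 +0.43250]
  R  [+0.01206 -0.44696 +0.89447]
t = (+0.14477, -0.05368, +0.68655) m
tr R = 2.713334; θ = arccos((tr R − 1)/2) = 0.542023 rad = 31.056°
axis k = ((R−Rᵀ)₃₂, (R−Rᵀ)₁₃, (R−Rᵀ)₂₁) / (2 sinθ) = (-0.852402, +0.098260, -0.513571)
rvec = θ·k = (-0.462021, +0.053259, -0.278367)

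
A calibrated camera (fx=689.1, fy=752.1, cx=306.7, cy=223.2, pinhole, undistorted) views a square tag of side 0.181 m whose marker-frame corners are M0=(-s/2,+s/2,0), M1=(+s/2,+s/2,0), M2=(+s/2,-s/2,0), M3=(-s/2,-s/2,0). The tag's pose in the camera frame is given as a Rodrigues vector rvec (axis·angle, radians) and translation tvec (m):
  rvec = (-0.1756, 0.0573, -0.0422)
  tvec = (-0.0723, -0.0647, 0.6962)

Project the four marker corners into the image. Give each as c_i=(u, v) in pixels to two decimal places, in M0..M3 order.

Intrinsics K: fx=689.1, fy=752.1, cx=306.7, cy=223.2
Marker side s = 0.181 m; corners in marker frame (Z=0):
  M0 = (-0.0905, +0.0905, 0)
  M1 = (+0.0905, +0.0905, 0)
  M2 = (+0.0905, -0.0905, 0)
  M3 = (-0.0905, -0.0905, 0)
rvec = (-0.1756, 0.0573, -0.0422), |rvec| = θ = 0.18947 rad = 10.856°
Rodrigues: sinθ=0.18834, 1−cosθ=0.01790; R = I + sinθ·[k]× + (1−cosθ)·[k]×²:
    [+0.99748 +0.03693 +0.06065]
    [-0.04696 +0.98374 +0.17335]
    [-0.05326 -0.17576 +0.98299]
t = (-0.0723, -0.0647, 0.6962) m
M0: Pc = R·M0+t = (-0.15923, +0.02858, +0.68511); u = 689.1·(-0.15923)/0.68511 + 306.7 = 146.5445, v = 752.1·(+0.02858)/0.68511 + 223.2 = 254.5730
M1: Pc = R·M1+t = (+0.02131, +0.02008, +0.67547); u = 689.1·(+0.02131)/0.67547 + 306.7 = 328.4438, v = 752.1·(+0.02008)/0.67547 + 223.2 = 245.5560
M2: Pc = R·M2+t = (+0.01463, -0.15798, +0.70729); u = 689.1·(+0.01463)/0.70729 + 306.7 = 320.9530, v = 752.1·(-0.15798)/0.70729 + 223.2 = 55.2115
M3: Pc = R·M3+t = (-0.16591, -0.14948, +0.71693); u = 689.1·(-0.16591)/0.71693 + 306.7 = 147.2258, v = 752.1·(-0.14948)/0.71693 + 223.2 = 66.3880

c0=(146.54, 254.57) c1=(328.44, 245.56) c2=(320.95, 55.21) c3=(147.23, 66.39)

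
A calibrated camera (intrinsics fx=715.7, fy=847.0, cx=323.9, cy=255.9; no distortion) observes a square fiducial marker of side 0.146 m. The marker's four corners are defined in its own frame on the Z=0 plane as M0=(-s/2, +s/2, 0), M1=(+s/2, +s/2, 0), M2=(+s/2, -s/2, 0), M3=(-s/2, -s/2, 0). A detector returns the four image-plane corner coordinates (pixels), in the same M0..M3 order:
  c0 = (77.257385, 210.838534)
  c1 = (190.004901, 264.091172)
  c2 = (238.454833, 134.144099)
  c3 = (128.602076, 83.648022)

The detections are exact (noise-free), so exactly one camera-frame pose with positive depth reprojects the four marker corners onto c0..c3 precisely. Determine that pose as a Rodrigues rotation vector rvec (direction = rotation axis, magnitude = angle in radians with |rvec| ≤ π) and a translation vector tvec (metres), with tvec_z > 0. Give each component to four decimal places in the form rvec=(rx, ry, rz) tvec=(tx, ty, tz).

Intrinsics K: fx=715.7, fy=847.0, cx=323.9, cy=255.9
Marker side s = 0.146 m; corners in marker frame (Z=0):
  M0 = (-0.0730, +0.0730, 0)
  M1 = (+0.0730, +0.0730, 0)
  M2 = (+0.0730, -0.0730, 0)
  M3 = (-0.0730, -0.0730, 0)
Detected image corners:
  c0 = (77.257385, 210.838534) px
  c1 = (190.004901, 264.091172) px
  c2 = (238.454833, 134.144099) px
  c3 = (128.602076, 83.648022) px
Planar DLT: solve 8×8 A·h = b for H (H[2,2]=1):
  H  [+752.11169 -374.57176 +158.69815]
  H  [+344.16592 +844.78444 +172.09069]
  H  [-0.06349 -0.20661 +1.00000]
B = K⁻¹H; ‖b₁‖=1.162176, ‖b₂‖=1.162176; λ = 2/(‖b₁‖+‖b₂‖) = 0.860455, sign → tz>0 ⇒ λ=+0.860455
r₁ = λ·B[:,0] = (+0.92896,+0.36614,-0.05463); r₂ = λ·B[:,1] = (-0.36988,+0.91191,-0.17777)
r₃ = r₁×r₂ = (-0.01527,+0.18535,+0.98255); SVD([r₁ r₂ r₃]) → R = UVᵀ:
  R  [+0.92896 -0.36988 -0.01527]
  R  [+0.36614 +0.91191 +0.18535]
  R  [-0.05463 -0.17777 +0.98255]
t = (-0.19861, -0.08514, +0.86045) m
tr R = 2.823423; θ = arccos((tr R − 1)/2) = 0.423365 rad = 24.257°
axis k = ((R−Rᵀ)₃₂, (R−Rᵀ)₁₃, (R−Rᵀ)₂₁) / (2 sinθ) = (-0.441941, +0.047904, +0.895764)
rvec = θ·k = (-0.187102, +0.020281, +0.379236)

rvec=(-0.1871, 0.0203, 0.3792) tvec=(-0.1986, -0.0851, 0.8605)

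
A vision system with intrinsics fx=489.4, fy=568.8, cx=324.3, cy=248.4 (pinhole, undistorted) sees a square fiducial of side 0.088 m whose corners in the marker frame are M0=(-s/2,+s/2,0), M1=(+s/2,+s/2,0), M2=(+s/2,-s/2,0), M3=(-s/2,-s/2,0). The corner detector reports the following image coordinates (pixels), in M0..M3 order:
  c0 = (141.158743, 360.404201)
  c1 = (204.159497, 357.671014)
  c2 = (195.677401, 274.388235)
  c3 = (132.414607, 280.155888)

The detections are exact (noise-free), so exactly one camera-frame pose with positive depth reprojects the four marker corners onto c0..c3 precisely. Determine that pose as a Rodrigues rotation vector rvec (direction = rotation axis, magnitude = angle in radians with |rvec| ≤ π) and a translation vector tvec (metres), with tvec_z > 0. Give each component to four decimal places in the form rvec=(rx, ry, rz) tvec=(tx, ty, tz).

Intrinsics K: fx=489.4, fy=568.8, cx=324.3, cy=248.4
Marker side s = 0.088 m; corners in marker frame (Z=0):
  M0 = (-0.0440, +0.0440, 0)
  M1 = (+0.0440, +0.0440, 0)
  M2 = (+0.0440, -0.0440, 0)
  M3 = (-0.0440, -0.0440, 0)
Detected image corners:
  c0 = (141.158743, 360.404201) px
  c1 = (204.159497, 357.671014) px
  c2 = (195.677401, 274.388235) px
  c3 = (132.414607, 280.155888) px
Planar DLT: solve 8×8 A·h = b for H (H[2,2]=1):
  H  [+647.31110 +115.40650 +167.79404]
  H  [-180.67573 +961.91532 +318.38078]
  H  [-0.41632 +0.10397 +1.00000]
B = K⁻¹H; ‖b₁‖=1.657436, ‖b₂‖=1.657435; λ = 2/(‖b₁‖+‖b₂‖) = 0.603342, sign → tz>0 ⇒ λ=+0.603342
r₁ = λ·B[:,0] = (+0.96446,-0.08195,-0.25118); r₂ = λ·B[:,1] = (+0.10071,+0.99294,+0.06273)
r₃ = r₁×r₂ = (+0.24427,-0.08579,+0.96590); SVD([r₁ r₂ r₃]) → R = UVᵀ:
  R  [+0.96446 +0.10071 +0.24427]
  R  [-0.08195 +0.99294 -0.08579]
  R  [-0.25118 +0.06273 +0.96590]
t = (-0.19294, +0.07423, +0.60334) m
tr R = 2.923305; θ = arccos((tr R − 1)/2) = 0.277831 rad = 15.919°
axis k = ((R−Rᵀ)₃₂, (R−Rᵀ)₁₃, (R−Rᵀ)₂₁) / (2 sinθ) = (+0.270757, +0.903218, -0.332998)
rvec = θ·k = (+0.075225, +0.250942, -0.092517)

rvec=(0.0752, 0.2509, -0.0925) tvec=(-0.1929, 0.0742, 0.6033)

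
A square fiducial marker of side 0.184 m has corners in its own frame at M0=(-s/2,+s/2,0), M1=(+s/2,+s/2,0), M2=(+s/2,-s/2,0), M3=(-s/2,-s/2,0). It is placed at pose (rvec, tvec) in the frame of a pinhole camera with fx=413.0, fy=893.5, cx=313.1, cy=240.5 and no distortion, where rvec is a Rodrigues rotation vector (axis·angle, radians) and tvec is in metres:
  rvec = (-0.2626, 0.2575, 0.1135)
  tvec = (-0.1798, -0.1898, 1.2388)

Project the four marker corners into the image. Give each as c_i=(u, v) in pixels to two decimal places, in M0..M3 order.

c0=(219.43, 162.29) c1=(276.84, 169.74) c2=(287.00, 44.71) c3=(231.19, 42.27)

Intrinsics K: fx=413.0, fy=893.5, cx=313.1, cy=240.5
Marker side s = 0.184 m; corners in marker frame (Z=0):
  M0 = (-0.0920, +0.0920, 0)
  M1 = (+0.0920, +0.0920, 0)
  M2 = (+0.0920, -0.0920, 0)
  M3 = (-0.0920, -0.0920, 0)
rvec = (-0.2626, 0.2575, 0.1135), |rvec| = θ = 0.38490 rad = 22.053°
Rodrigues: sinθ=0.37547, 1−cosθ=0.07316; R = I + sinθ·[k]× + (1−cosθ)·[k]×²:
    [+0.96089 -0.14411 +0.23647]
    [+0.07732 +0.95958 +0.27060]
    [-0.26591 -0.24173 +0.93320]
t = (-0.1798, -0.1898, 1.2388) m
M0: Pc = R·M0+t = (-0.28146, -0.10863, +1.24102); u = 413.0·(-0.28146)/1.24102 + 313.1 = 219.4329, v = 893.5·(-0.10863)/1.24102 + 240.5 = 162.2881
M1: Pc = R·M1+t = (-0.10466, -0.09440, +1.19210); u = 413.0·(-0.10466)/1.19210 + 313.1 = 276.8420, v = 893.5·(-0.09440)/1.19210 + 240.5 = 169.7419
M2: Pc = R·M2+t = (-0.07814, -0.27097, +1.23658); u = 413.0·(-0.07814)/1.23658 + 313.1 = 287.0024, v = 893.5·(-0.27097)/1.23658 + 240.5 = 44.7095
M3: Pc = R·M3+t = (-0.25494, -0.28520, +1.28550); u = 413.0·(-0.25494)/1.28550 + 313.1 = 231.1929, v = 893.5·(-0.28520)/1.28550 + 240.5 = 42.2725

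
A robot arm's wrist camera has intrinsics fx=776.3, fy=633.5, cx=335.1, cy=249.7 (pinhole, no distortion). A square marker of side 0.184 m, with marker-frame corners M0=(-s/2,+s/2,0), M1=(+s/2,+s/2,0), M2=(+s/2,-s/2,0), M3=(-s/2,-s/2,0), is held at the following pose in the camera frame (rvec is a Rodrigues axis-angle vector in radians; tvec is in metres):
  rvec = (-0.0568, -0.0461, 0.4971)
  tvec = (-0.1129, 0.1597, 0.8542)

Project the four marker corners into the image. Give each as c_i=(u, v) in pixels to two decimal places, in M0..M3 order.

Intrinsics K: fx=776.3, fy=633.5, cx=335.1, cy=249.7
Marker side s = 0.184 m; corners in marker frame (Z=0):
  M0 = (-0.0920, +0.0920, 0)
  M1 = (+0.0920, +0.0920, 0)
  M2 = (+0.0920, -0.0920, 0)
  M3 = (-0.0920, -0.0920, 0)
rvec = (-0.0568, -0.0461, 0.4971), |rvec| = θ = 0.50245 rad = 28.788°
Rodrigues: sinθ=0.48158, 1−cosθ=0.12360; R = I + sinθ·[k]× + (1−cosθ)·[k]×²:
    [+0.87798 -0.47516 -0.05801]
    [+0.47773 +0.87744 +0.04322]
    [+0.03036 -0.06566 +0.99738]
t = (-0.1129, 0.1597, 0.8542) m
M0: Pc = R·M0+t = (-0.23739, +0.19647, +0.84537); u = 776.3·(-0.23739)/0.84537 + 335.1 = 117.1051, v = 633.5·(+0.19647)/0.84537 + 249.7 = 396.9335
M1: Pc = R·M1+t = (-0.07584, +0.28438, +0.85095); u = 776.3·(-0.07584)/0.85095 + 335.1 = 265.9127, v = 633.5·(+0.28438)/0.85095 + 249.7 = 461.4064
M2: Pc = R·M2+t = (+0.01159, +0.12293, +0.86303); u = 776.3·(+0.01159)/0.86303 + 335.1 = 345.5248, v = 633.5·(+0.12293)/0.86303 + 249.7 = 339.9325
M3: Pc = R·M3+t = (-0.14996, +0.03502, +0.85745); u = 776.3·(-0.14996)/0.85745 + 335.1 = 199.3326, v = 633.5·(+0.03502)/0.85745 + 249.7 = 275.5766

c0=(117.11, 396.93) c1=(265.91, 461.41) c2=(345.52, 339.93) c3=(199.33, 275.58)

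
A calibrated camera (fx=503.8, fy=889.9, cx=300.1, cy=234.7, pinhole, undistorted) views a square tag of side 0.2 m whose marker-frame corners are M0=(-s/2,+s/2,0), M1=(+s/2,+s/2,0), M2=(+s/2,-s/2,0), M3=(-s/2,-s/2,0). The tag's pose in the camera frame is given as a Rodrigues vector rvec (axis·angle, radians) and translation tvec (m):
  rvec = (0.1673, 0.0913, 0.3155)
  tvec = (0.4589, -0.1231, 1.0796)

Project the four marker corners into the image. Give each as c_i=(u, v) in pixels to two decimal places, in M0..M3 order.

Intrinsics K: fx=503.8, fy=889.9, cx=300.1, cy=234.7
Marker side s = 0.2 m; corners in marker frame (Z=0):
  M0 = (-0.1000, +0.1000, 0)
  M1 = (+0.1000, +0.1000, 0)
  M2 = (+0.1000, -0.1000, 0)
  M3 = (-0.1000, -0.1000, 0)
rvec = (0.1673, 0.0913, 0.3155), |rvec| = θ = 0.36860 rad = 21.119°
Rodrigues: sinθ=0.36031, 1−cosθ=0.06717; R = I + sinθ·[k]× + (1−cosθ)·[k]×²:
    [+0.94667 -0.30085 +0.11534]
    [+0.31596 +0.93695 -0.14930]
    [-0.06315 +0.17778 +0.98204]
t = (0.4589, -0.1231, 1.0796) m
M0: Pc = R·M0+t = (+0.33415, -0.06100, +1.10369); u = 503.8·(+0.33415)/1.10369 + 300.1 = 452.6276, v = 889.9·(-0.06100)/1.10369 + 234.7 = 185.5160
M1: Pc = R·M1+t = (+0.52348, +0.00219, +1.09106); u = 503.8·(+0.52348)/1.09106 + 300.1 = 541.8186, v = 889.9·(+0.00219)/1.09106 + 234.7 = 236.4870
M2: Pc = R·M2+t = (+0.58365, -0.18520, +1.05551); u = 503.8·(+0.58365)/1.05551 + 300.1 = 578.6808, v = 889.9·(-0.18520)/1.05551 + 234.7 = 78.5576
M3: Pc = R·M3+t = (+0.39432, -0.24839, +1.06814); u = 503.8·(+0.39432)/1.06814 + 300.1 = 486.0850, v = 889.9·(-0.24839)/1.06814 + 234.7 = 27.7575

c0=(452.63, 185.52) c1=(541.82, 236.49) c2=(578.68, 78.56) c3=(486.09, 27.76)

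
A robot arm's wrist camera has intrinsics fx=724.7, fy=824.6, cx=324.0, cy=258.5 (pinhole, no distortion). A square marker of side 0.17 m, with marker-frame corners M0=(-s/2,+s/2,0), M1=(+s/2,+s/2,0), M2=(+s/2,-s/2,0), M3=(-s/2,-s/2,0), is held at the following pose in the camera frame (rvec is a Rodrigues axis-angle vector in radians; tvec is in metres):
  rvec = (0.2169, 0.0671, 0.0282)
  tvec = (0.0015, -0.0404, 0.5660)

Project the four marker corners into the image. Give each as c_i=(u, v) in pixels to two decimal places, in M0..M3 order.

Intrinsics K: fx=724.7, fy=824.6, cx=324.0, cy=258.5
Marker side s = 0.17 m; corners in marker frame (Z=0):
  M0 = (-0.0850, +0.0850, 0)
  M1 = (+0.0850, +0.0850, 0)
  M2 = (+0.0850, -0.0850, 0)
  M3 = (-0.0850, -0.0850, 0)
rvec = (0.2169, 0.0671, 0.0282), |rvec| = θ = 0.22879 rad = 13.109°
Rodrigues: sinθ=0.22680, 1−cosθ=0.02606; R = I + sinθ·[k]× + (1−cosθ)·[k]×²:
    [+0.99736 -0.02071 +0.06956]
    [+0.03520 +0.97618 -0.21407]
    [-0.06347 +0.21595 +0.97434]
t = (0.0015, -0.0404, 0.5660) m
M0: Pc = R·M0+t = (-0.08504, +0.03958, +0.58975); u = 724.7·(-0.08504)/0.58975 + 324.0 = 219.5056, v = 824.6·(+0.03958)/0.58975 + 258.5 = 313.8465
M1: Pc = R·M1+t = (+0.08452, +0.04557, +0.57896); u = 724.7·(+0.08452)/0.57896 + 324.0 = 429.7902, v = 824.6·(+0.04557)/0.57896 + 258.5 = 323.4008
M2: Pc = R·M2+t = (+0.08804, -0.12038, +0.54225); u = 724.7·(+0.08804)/0.54225 + 324.0 = 441.6578, v = 824.6·(-0.12038)/0.54225 + 258.5 = 75.4321
M3: Pc = R·M3+t = (-0.08152, -0.12637, +0.55304); u = 724.7·(-0.08152)/0.55304 + 324.0 = 217.1824, v = 824.6·(-0.12637)/0.55304 + 258.5 = 70.0815

c0=(219.51, 313.85) c1=(429.79, 323.40) c2=(441.66, 75.43) c3=(217.18, 70.08)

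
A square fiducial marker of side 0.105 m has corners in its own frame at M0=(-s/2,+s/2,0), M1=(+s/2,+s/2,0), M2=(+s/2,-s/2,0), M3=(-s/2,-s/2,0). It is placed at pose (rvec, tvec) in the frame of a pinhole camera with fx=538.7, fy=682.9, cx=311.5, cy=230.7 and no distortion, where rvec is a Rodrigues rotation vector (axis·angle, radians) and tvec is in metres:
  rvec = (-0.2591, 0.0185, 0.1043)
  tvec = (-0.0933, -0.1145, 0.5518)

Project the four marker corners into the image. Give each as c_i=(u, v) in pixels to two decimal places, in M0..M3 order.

Intrinsics K: fx=538.7, fy=682.9, cx=311.5, cy=230.7
Marker side s = 0.105 m; corners in marker frame (Z=0):
  M0 = (-0.0525, +0.0525, 0)
  M1 = (+0.0525, +0.0525, 0)
  M2 = (+0.0525, -0.0525, 0)
  M3 = (-0.0525, -0.0525, 0)
rvec = (-0.2591, 0.0185, 0.1043), |rvec| = θ = 0.27992 rad = 16.038°
Rodrigues: sinθ=0.27628, 1−cosθ=0.03892; R = I + sinθ·[k]× + (1−cosθ)·[k]×²:
    [+0.99443 -0.10532 +0.00484]
    [+0.10056 +0.96125 +0.25669]
    [-0.03168 -0.25477 +0.96648]
t = (-0.0933, -0.1145, 0.5518) m
M0: Pc = R·M0+t = (-0.15104, -0.06931, +0.54009); u = 538.7·(-0.15104)/0.54009 + 311.5 = 160.8512, v = 682.9·(-0.06931)/0.54009 + 230.7 = 143.0578
M1: Pc = R·M1+t = (-0.04662, -0.05875, +0.53676); u = 538.7·(-0.04662)/0.53676 + 311.5 = 264.7094, v = 682.9·(-0.05875)/0.53676 + 230.7 = 155.9484
M2: Pc = R·M2+t = (-0.03556, -0.15969, +0.56351); u = 538.7·(-0.03556)/0.56351 + 311.5 = 277.5028, v = 682.9·(-0.15969)/0.56351 + 230.7 = 37.1823
M3: Pc = R·M3+t = (-0.13998, -0.17025, +0.56684); u = 538.7·(-0.13998)/0.56684 + 311.5 = 178.4709, v = 682.9·(-0.17025)/0.56684 + 230.7 = 25.5970

c0=(160.85, 143.06) c1=(264.71, 155.95) c2=(277.50, 37.18) c3=(178.47, 25.60)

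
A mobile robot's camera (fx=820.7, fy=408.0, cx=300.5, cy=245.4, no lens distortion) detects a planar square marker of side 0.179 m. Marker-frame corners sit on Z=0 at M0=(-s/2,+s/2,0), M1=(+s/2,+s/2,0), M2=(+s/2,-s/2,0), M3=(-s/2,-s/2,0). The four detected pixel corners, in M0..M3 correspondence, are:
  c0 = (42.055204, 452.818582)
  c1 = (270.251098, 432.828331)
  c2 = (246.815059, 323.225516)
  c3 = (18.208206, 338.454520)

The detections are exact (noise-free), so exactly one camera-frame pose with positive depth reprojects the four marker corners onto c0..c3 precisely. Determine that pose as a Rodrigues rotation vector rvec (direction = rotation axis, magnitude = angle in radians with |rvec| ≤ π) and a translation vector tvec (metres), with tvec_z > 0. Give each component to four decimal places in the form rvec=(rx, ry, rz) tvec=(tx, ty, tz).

Intrinsics K: fx=820.7, fy=408.0, cx=300.5, cy=245.4
Marker side s = 0.179 m; corners in marker frame (Z=0):
  M0 = (-0.0895, +0.0895, 0)
  M1 = (+0.0895, +0.0895, 0)
  M2 = (+0.0895, -0.0895, 0)
  M3 = (-0.0895, -0.0895, 0)
Detected image corners:
  c0 = (42.055204, 452.818582) px
  c1 = (270.251098, 432.828331) px
  c2 = (246.815059, 323.225516) px
  c3 = (18.208206, 338.454520) px
Planar DLT: solve 8×8 A·h = b for H (H[2,2]=1):
  H  [+1309.94511 +129.98718 +146.72203]
  H  [-7.34757 +619.79347 +386.57466]
  H  [+0.23528 -0.01430 +1.00000]
B = K⁻¹H; ‖b₁‖=1.536507, ‖b₂‖=1.536507; λ = 2/(‖b₁‖+‖b₂‖) = 0.650827, sign → tz>0 ⇒ λ=+0.650827
r₁ = λ·B[:,0] = (+0.98274,-0.10382,+0.15313); r₂ = λ·B[:,1] = (+0.10649,+0.99427,-0.00931)
r₃ = r₁×r₂ = (-0.15128,+0.02545,+0.98816); SVD([r₁ r₂ r₃]) → R = UVᵀ:
  R  [+0.98274 +0.10649 -0.15128]
  R  [-0.10382 +0.99427 +0.02545]
  R  [+0.15313 -0.00931 +0.98816]
t = (-0.12195, +0.22520, +0.65083) m
tr R = 2.965171; θ = arccos((tr R − 1)/2) = 0.186897 rad = 10.708°
axis k = ((R−Rᵀ)₃₂, (R−Rᵀ)₁₃, (R−Rᵀ)₂₁) / (2 sinθ) = (-0.093539, -0.819132, -0.565927)
rvec = θ·k = (-0.017482, -0.153093, -0.105770)

rvec=(-0.0175, -0.1531, -0.1058) tvec=(-0.1219, 0.2252, 0.6508)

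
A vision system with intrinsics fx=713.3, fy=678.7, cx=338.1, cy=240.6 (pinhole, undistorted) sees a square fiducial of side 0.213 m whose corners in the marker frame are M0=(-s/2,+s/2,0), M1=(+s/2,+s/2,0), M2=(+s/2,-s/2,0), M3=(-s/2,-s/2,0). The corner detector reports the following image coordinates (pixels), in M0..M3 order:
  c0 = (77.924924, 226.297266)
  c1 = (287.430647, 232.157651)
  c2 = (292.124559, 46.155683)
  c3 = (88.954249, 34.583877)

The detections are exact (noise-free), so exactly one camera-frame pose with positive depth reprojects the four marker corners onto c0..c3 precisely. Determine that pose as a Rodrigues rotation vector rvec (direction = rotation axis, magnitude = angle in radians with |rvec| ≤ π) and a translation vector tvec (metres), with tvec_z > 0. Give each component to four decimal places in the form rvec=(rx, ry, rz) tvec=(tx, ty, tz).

rvec=(-0.1029, -0.1127, 0.0224) tvec=(-0.1573, -0.1182, 0.7490)

Intrinsics K: fx=713.3, fy=678.7, cx=338.1, cy=240.6
Marker side s = 0.213 m; corners in marker frame (Z=0):
  M0 = (-0.1065, +0.1065, 0)
  M1 = (+0.1065, +0.1065, 0)
  M2 = (+0.1065, -0.1065, 0)
  M3 = (-0.1065, -0.1065, 0)
Detected image corners:
  c0 = (77.924924, 226.297266) px
  c1 = (287.430647, 232.157651) px
  c2 = (292.124559, 46.155683) px
  c3 = (88.954249, 34.583877) px
Planar DLT: solve 8×8 A·h = b for H (H[2,2]=1):
  H  [+996.19136 -62.51881 +188.29682]
  H  [+61.11884 +867.77466 +133.47466]
  H  [+0.14837 -0.13850 +1.00000]
B = K⁻¹H; ‖b₁‖=1.335066, ‖b₂‖=1.335066; λ = 2/(‖b₁‖+‖b₂‖) = 0.749026, sign → tz>0 ⇒ λ=+0.749026
r₁ = λ·B[:,0] = (+0.99341,+0.02805,+0.11114); r₂ = λ·B[:,1] = (-0.01648,+0.99447,-0.10374)
r₃ = r₁×r₂ = (-0.11343,+0.10122,+0.98838); SVD([r₁ r₂ r₃]) → R = UVᵀ:
  R  [+0.99341 -0.01648 -0.11343]
  R  [+0.02805 +0.99447 +0.10122]
  R  [+0.11114 -0.10374 +0.98838]
t = (-0.15731, -0.11823, +0.74903) m
tr R = 2.976253; θ = arccos((tr R − 1)/2) = 0.154252 rad = 8.838°
axis k = ((R−Rᵀ)₃₂, (R−Rᵀ)₁₃, (R−Rᵀ)₂₁) / (2 sinθ) = (-0.667014, -0.730814, +0.144926)
rvec = θ·k = (-0.102888, -0.112729, +0.022355)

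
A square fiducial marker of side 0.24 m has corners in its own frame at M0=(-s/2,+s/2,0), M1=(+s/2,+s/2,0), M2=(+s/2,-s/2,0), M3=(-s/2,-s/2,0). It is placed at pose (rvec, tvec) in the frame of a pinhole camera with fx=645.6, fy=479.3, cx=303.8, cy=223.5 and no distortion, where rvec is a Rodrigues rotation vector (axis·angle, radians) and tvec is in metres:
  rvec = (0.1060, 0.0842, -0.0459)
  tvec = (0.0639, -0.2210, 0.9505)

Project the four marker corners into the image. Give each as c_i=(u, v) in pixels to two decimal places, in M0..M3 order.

Intrinsics K: fx=645.6, fy=479.3, cx=303.8, cy=223.5
Marker side s = 0.24 m; corners in marker frame (Z=0):
  M0 = (-0.1200, +0.1200, 0)
  M1 = (+0.1200, +0.1200, 0)
  M2 = (+0.1200, -0.1200, 0)
  M3 = (-0.1200, -0.1200, 0)
rvec = (0.1060, 0.0842, -0.0459), |rvec| = θ = 0.14294 rad = 8.190°
Rodrigues: sinθ=0.14246, 1−cosθ=0.01020; R = I + sinθ·[k]× + (1−cosθ)·[k]×²:
    [+0.99541 +0.05020 +0.08148]
    [-0.04129 +0.99334 -0.10757]
    [-0.08634 +0.10371 +0.99085]
t = (0.0639, -0.2210, 0.9505) m
M0: Pc = R·M0+t = (-0.04953, -0.09684, +0.97331); u = 645.6·(-0.04953)/0.97331 + 303.8 = 270.9496, v = 479.3·(-0.09684)/0.97331 + 223.5 = 175.8094
M1: Pc = R·M1+t = (+0.18937, -0.10675, +0.95258); u = 645.6·(+0.18937)/0.95258 + 303.8 = 432.1448, v = 479.3·(-0.10675)/0.95258 + 223.5 = 169.7860
M2: Pc = R·M2+t = (+0.17733, -0.34516, +0.92769); u = 645.6·(+0.17733)/0.92769 + 303.8 = 427.2041, v = 479.3·(-0.34516)/0.92769 + 223.5 = 45.1728
M3: Pc = R·M3+t = (-0.06157, -0.33525, +0.94842); u = 645.6·(-0.06157)/0.94842 + 303.8 = 261.8864, v = 479.3·(-0.33525)/0.94842 + 223.5 = 54.0770

c0=(270.95, 175.81) c1=(432.14, 169.79) c2=(427.20, 45.17) c3=(261.89, 54.08)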